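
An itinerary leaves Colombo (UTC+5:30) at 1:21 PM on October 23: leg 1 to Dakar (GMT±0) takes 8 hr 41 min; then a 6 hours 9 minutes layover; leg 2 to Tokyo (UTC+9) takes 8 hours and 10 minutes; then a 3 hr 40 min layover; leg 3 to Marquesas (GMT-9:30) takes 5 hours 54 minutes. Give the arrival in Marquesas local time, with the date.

6:55 AM on October 24

Convert departure to UTC: 1:21 PM − 5:30 = 7:51 AM UTC on Oct 23.
Add 8 hours and 41 minutes leg 1 → 4:32 PM UTC.
Add 6 hours 9 minutes layover in Dakar → 10:41 PM UTC.
Add 8 hours 10 minutes leg 2 → 6:51 AM UTC (Oct 24).
Add 3 hours and 40 minutes layover in Tokyo → 10:31 AM UTC.
Add 5 hours 54 minutes leg 3 → 4:25 PM UTC.
Marquesas is UTC−9:30, so local arrival = 4:25 PM − 9:30 = 6:55 AM on Oct 24.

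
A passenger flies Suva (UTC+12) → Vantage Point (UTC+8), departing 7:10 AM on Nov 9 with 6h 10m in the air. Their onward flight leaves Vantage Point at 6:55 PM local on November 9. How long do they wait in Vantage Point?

Convert departure to UTC: 7:10 AM − 12:00 = 7:10 PM UTC on Nov 8.
Add 6 hours and 10 minutes flight time → 1:20 AM UTC (Nov 9).
Vantage Point is UTC+8:00, so local arrival = 1:20 AM + 8:00 = 9:20 AM on Nov 9.
Layover = 6:55 PM − 9:20 AM = 9 hours 35 minutes.

9 hours 35 minutes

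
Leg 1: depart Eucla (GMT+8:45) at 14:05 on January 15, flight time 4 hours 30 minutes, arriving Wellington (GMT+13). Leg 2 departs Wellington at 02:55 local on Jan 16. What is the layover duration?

4 hours 5 minutes

Convert departure to UTC: 14:05 − 8:45 = 05:20 UTC on Jan 15.
Add 4 hours 30 minutes flight time → 09:50 UTC.
Wellington is UTC+13:00, so local arrival = 09:50 + 13:00 = 22:50 on Jan 15.
Layover = 02:55 − 22:50 (+1 day) = 4 hours 5 minutes.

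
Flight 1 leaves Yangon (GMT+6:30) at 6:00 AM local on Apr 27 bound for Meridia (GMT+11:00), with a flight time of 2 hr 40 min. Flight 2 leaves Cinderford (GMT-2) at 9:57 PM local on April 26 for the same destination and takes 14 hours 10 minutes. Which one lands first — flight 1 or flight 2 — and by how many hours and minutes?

Flight 1 in UTC: 6:00 AM − 6:30 = 11:30 PM on Apr 26.
+2 hours 40 minutes → arrive 2:10 AM UTC on Apr 27.
Flight 2 in UTC: 9:57 PM + 2:00 = 11:57 PM on Apr 26.
+14 hours and 10 minutes → arrive 2:07 PM UTC on Apr 27.
Flight 1 lands earlier by 11 hours 57 minutes.

the first, by 11 hours 57 minutes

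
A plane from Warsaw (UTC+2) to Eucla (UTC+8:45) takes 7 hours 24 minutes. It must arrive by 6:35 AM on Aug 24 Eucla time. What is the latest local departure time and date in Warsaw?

4:26 PM on August 23

Target arrival in UTC: 6:35 AM − 8:45 = 9:50 PM on Aug 23.
Subtract 7 hours 24 minutes → departure 2:26 PM UTC on Aug 23.
Warsaw is UTC+2:00: 2:26 PM + 2:00 = 4:26 PM on Aug 23.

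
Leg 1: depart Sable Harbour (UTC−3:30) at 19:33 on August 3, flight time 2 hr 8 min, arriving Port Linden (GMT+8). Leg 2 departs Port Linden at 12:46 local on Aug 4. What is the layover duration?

3 hours 35 minutes

Convert departure to UTC: 19:33 + 3:30 = 23:03 UTC on Aug 3.
Add 2 hours and 8 minutes flight time → 01:11 UTC (Aug 4).
Port Linden is UTC+8:00, so local arrival = 01:11 + 8:00 = 09:11 on Aug 4.
Layover = 12:46 − 09:11 = 3 hours 35 minutes.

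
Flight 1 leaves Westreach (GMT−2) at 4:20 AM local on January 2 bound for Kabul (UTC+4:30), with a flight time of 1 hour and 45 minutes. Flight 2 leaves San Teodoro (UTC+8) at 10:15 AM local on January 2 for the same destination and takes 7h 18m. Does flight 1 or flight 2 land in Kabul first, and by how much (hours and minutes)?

the first, by 1 hour 28 minutes

Flight 1 in UTC: 4:20 AM + 2:00 = 6:20 AM on Jan 2.
+1 hour 45 minutes → arrive 8:05 AM UTC on Jan 2.
Flight 2 in UTC: 10:15 AM − 8:00 = 2:15 AM on Jan 2.
+7 hours 18 minutes → arrive 9:33 AM UTC on Jan 2.
Flight 1 lands earlier by 1 hour 28 minutes.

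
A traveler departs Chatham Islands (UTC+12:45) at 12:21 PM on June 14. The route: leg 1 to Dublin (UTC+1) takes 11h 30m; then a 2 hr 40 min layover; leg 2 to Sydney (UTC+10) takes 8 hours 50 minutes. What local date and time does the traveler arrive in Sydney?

Convert departure to UTC: 12:21 PM − 12:45 = 11:36 PM UTC on Jun 13.
Add 11 hours and 30 minutes leg 1 → 11:06 AM UTC (Jun 14).
Add 2 hours and 40 minutes layover in Dublin → 1:46 PM UTC.
Add 8 hours 50 minutes leg 2 → 10:36 PM UTC.
Sydney is UTC+10:00, so local arrival = 10:36 PM + 10:00 = 8:36 AM on Jun 15.

8:36 AM on Jun 15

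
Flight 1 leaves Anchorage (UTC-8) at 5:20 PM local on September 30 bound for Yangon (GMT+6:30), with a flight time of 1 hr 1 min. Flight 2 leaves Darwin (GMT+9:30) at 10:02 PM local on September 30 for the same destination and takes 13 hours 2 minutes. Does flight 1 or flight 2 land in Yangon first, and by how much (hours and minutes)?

the second, by 47 minutes

Flight 1 in UTC: 5:20 PM + 8:00 = 1:20 AM on Oct 1.
+1 hour 1 minute → arrive 2:21 AM UTC on Oct 1.
Flight 2 in UTC: 10:02 PM − 9:30 = 12:32 PM on Sep 30.
+13 hours and 2 minutes → arrive 1:34 AM UTC on Oct 1.
Flight 2 lands earlier by 47 minutes.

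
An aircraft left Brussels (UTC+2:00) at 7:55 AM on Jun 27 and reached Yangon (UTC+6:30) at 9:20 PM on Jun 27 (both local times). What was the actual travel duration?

8 hours 55 minutes

Departure in UTC: 7:55 AM − 2:00 = 5:55 AM on Jun 27.
Arrival in UTC: 9:20 PM − 6:30 = 2:50 PM on Jun 27.
Elapsed = 2:50 PM − 5:55 AM = 8 hours 55 minutes.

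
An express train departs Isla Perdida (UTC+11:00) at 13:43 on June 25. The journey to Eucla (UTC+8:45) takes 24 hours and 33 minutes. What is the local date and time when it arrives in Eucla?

12:01 on Jun 26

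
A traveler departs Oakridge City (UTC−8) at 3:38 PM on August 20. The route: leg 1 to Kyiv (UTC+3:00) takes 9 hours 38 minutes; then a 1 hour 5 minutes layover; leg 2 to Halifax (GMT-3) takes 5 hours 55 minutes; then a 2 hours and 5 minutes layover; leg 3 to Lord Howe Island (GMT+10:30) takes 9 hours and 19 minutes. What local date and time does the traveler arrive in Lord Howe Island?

2:10 PM on Aug 22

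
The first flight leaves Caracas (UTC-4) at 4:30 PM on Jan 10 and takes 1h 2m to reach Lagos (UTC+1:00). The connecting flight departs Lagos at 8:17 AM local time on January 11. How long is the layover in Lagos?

9 hours 45 minutes

Convert departure to UTC: 4:30 PM + 4:00 = 8:30 PM UTC on Jan 10.
Add 1 hour and 2 minutes flight time → 9:32 PM UTC.
Lagos is UTC+1:00, so local arrival = 9:32 PM + 1:00 = 10:32 PM on Jan 10.
Layover = 8:17 AM − 10:32 PM (+1 day) = 9 hours 45 minutes.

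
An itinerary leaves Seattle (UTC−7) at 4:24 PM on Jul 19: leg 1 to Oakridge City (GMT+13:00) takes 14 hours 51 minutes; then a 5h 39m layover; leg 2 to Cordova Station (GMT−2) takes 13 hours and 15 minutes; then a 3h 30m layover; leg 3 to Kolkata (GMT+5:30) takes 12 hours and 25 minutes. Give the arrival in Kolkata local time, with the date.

6:34 AM on July 22

Convert departure to UTC: 4:24 PM + 7:00 = 11:24 PM UTC on Jul 19.
Add 14 hours and 51 minutes leg 1 → 2:15 PM UTC (Jul 20).
Add 5 hours 39 minutes layover in Oakridge City → 7:54 PM UTC.
Add 13 hours 15 minutes leg 2 → 9:09 AM UTC (Jul 21).
Add 3 hours and 30 minutes layover in Cordova Station → 12:39 PM UTC.
Add 12 hours 25 minutes leg 3 → 1:04 AM UTC (Jul 22).
Kolkata is UTC+5:30, so local arrival = 1:04 AM + 5:30 = 6:34 AM on Jul 22.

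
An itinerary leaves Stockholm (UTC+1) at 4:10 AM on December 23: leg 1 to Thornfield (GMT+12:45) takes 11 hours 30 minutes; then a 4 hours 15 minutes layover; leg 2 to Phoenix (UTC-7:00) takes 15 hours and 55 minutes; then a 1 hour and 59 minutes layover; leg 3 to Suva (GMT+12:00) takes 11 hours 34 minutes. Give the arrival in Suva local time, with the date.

12:23 PM on Dec 25

Convert departure to UTC: 4:10 AM − 1:00 = 3:10 AM UTC on Dec 23.
Add 11 hours 30 minutes leg 1 → 2:40 PM UTC.
Add 4 hours and 15 minutes layover in Thornfield → 6:55 PM UTC.
Add 15 hours 55 minutes leg 2 → 10:50 AM UTC (Dec 24).
Add 1 hour 59 minutes layover in Phoenix → 12:49 PM UTC.
Add 11 hours and 34 minutes leg 3 → 12:23 AM UTC (Dec 25).
Suva is UTC+12:00, so local arrival = 12:23 AM + 12:00 = 12:23 PM on Dec 25.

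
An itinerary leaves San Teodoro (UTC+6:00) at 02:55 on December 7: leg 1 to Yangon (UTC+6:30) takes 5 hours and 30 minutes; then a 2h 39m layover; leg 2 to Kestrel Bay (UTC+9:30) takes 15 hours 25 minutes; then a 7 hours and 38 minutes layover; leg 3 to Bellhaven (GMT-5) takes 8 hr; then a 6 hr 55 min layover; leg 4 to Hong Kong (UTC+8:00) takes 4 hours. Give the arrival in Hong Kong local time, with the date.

07:02 on December 9

Convert departure to UTC: 02:55 − 6:00 = 20:55 UTC on Dec 6.
Add 5 hours and 30 minutes leg 1 → 02:25 UTC (Dec 7).
Add 2 hours 39 minutes layover in Yangon → 05:04 UTC.
Add 15 hours and 25 minutes leg 2 → 20:29 UTC.
Add 7 hours and 38 minutes layover in Kestrel Bay → 04:07 UTC (Dec 8).
Add 8 hours leg 3 → 12:07 UTC.
Add 6 hours and 55 minutes layover in Bellhaven → 19:02 UTC.
Add 4 hours leg 4 → 23:02 UTC.
Hong Kong is UTC+8:00, so local arrival = 23:02 + 8:00 = 07:02 on Dec 9.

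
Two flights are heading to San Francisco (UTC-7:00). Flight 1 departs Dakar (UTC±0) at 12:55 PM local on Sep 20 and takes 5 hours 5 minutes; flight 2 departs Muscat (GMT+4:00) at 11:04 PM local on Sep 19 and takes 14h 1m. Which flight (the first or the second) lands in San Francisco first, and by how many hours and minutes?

Flight 1 departs at 12:55 PM UTC (Sep 20).
+5 hours and 5 minutes → arrive 6:00 PM UTC on Sep 20.
Flight 2 in UTC: 11:04 PM − 4:00 = 7:04 PM on Sep 19.
+14 hours 1 minute → arrive 9:05 AM UTC on Sep 20.
Flight 2 lands earlier by 8 hours 55 minutes.

the second, by 8 hours 55 minutes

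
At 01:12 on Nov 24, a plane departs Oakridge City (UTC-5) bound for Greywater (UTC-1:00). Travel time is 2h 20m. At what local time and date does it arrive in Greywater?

Greywater is 4:00 ahead of Oakridge City.
After 2 hours 20 minutes it is 03:32 in Oakridge City.
Shift by the zone difference: 03:32 + 4:00 = 07:32 on Nov 24 in Greywater.

07:32 on November 24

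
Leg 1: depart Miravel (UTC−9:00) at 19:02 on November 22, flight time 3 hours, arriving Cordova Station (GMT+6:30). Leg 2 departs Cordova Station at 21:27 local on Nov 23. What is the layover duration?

Convert departure to UTC: 19:02 + 9:00 = 04:02 UTC on Nov 23.
Add 3 hours flight time → 07:02 UTC.
Cordova Station is UTC+6:30, so local arrival = 07:02 + 6:30 = 13:32 on Nov 23.
Layover = 21:27 − 13:32 = 7 hours 55 minutes.

7 hours 55 minutes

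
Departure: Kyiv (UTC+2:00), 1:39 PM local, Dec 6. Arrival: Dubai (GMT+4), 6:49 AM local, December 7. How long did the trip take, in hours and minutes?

Dubai is 2:00 ahead of Kyiv.
Clock-face elapsed time (ignoring zones) is 17 hours 10 minutes.
Actual elapsed = 17 hours 10 minutes − 2:00 = 15 hours 10 minutes.

15 hours 10 minutes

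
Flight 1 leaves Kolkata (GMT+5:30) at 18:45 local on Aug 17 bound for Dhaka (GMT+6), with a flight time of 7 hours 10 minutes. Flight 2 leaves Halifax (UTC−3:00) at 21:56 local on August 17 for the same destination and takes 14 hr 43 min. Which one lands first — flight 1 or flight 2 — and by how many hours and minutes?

the first, by 19 hours 14 minutes

Flight 1 in UTC: 18:45 − 5:30 = 13:15 on Aug 17.
+7 hours and 10 minutes → arrive 20:25 UTC on Aug 17.
Flight 2 in UTC: 21:56 + 3:00 = 00:56 on Aug 18.
+14 hours 43 minutes → arrive 15:39 UTC on Aug 18.
Flight 1 lands earlier by 19 hours 14 minutes.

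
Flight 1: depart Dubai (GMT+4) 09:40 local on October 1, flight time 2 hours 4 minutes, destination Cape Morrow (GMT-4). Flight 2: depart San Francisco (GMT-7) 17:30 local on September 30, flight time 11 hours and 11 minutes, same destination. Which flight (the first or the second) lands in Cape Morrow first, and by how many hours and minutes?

Flight 1 in UTC: 09:40 − 4:00 = 05:40 on Oct 1.
+2 hours and 4 minutes → arrive 07:44 UTC on Oct 1.
Flight 2 in UTC: 17:30 + 7:00 = 00:30 on Oct 1.
+11 hours and 11 minutes → arrive 11:41 UTC on Oct 1.
Flight 1 lands earlier by 3 hours 57 minutes.

the first, by 3 hours 57 minutes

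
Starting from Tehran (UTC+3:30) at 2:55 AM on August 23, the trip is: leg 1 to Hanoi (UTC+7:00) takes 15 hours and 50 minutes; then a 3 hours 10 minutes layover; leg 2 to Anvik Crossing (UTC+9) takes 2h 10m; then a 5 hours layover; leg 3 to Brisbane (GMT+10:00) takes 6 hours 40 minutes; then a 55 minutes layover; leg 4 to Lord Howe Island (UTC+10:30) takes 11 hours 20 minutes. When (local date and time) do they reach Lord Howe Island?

Convert departure to UTC: 2:55 AM − 3:30 = 11:25 PM UTC on Aug 22.
Add 15 hours and 50 minutes leg 1 → 3:15 PM UTC (Aug 23).
Add 3 hours 10 minutes layover in Hanoi → 6:25 PM UTC.
Add 2 hours 10 minutes leg 2 → 8:35 PM UTC.
Add 5 hours layover in Anvik Crossing → 1:35 AM UTC (Aug 24).
Add 6 hours 40 minutes leg 3 → 8:15 AM UTC.
Add 55 minutes layover in Brisbane → 9:10 AM UTC.
Add 11 hours and 20 minutes leg 4 → 8:30 PM UTC.
Lord Howe Island is UTC+10:30, so local arrival = 8:30 PM + 10:30 = 7:00 AM on Aug 25.

7:00 AM on Aug 25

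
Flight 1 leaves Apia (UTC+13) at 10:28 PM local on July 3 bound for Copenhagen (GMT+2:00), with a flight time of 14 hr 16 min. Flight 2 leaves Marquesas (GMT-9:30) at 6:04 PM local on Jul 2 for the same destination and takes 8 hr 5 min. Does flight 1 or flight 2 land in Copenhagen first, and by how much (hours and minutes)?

the second, by 12 hours 5 minutes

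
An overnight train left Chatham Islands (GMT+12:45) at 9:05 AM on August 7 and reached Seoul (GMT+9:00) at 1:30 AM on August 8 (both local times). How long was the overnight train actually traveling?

Departure in UTC: 9:05 AM − 12:45 = 8:20 PM on Aug 6.
Arrival in UTC: 1:30 AM − 9:00 = 4:30 PM on Aug 7.
Elapsed = 4:30 PM − 8:20 PM (+1 day) = 20 hours 10 minutes.

20 hours 10 minutes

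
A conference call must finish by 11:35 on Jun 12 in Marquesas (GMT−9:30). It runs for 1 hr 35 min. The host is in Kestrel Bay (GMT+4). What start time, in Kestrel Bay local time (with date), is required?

23:30 on June 12

Target end time in UTC: 11:35 + 9:30 = 21:05 on Jun 12.
Subtract 1 hour 35 minutes → start 19:30 UTC on Jun 12.
Kestrel Bay is UTC+4:00: 19:30 + 4:00 = 23:30 on Jun 12.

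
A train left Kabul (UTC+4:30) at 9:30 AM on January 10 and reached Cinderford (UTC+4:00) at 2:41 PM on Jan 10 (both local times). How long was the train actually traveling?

5 hours 41 minutes

Departure in UTC: 9:30 AM − 4:30 = 5:00 AM on Jan 10.
Arrival in UTC: 2:41 PM − 4:00 = 10:41 AM on Jan 10.
Elapsed = 10:41 AM − 5:00 AM = 5 hours 41 minutes.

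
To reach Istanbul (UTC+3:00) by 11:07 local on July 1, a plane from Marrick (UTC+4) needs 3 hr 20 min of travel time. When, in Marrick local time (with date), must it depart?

08:47 on July 1

Target arrival in UTC: 11:07 − 3:00 = 08:07 on Jul 1.
Subtract 3 hours 20 minutes → departure 04:47 UTC on Jul 1.
Marrick is UTC+4:00: 04:47 + 4:00 = 08:47 on Jul 1.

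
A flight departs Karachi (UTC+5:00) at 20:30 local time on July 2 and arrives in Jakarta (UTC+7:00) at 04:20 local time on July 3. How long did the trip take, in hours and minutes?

Departure in UTC: 20:30 − 5:00 = 15:30 on Jul 2.
Arrival in UTC: 04:20 − 7:00 = 21:20 on Jul 2.
Elapsed = 21:20 − 15:30 = 5 hours 50 minutes.

5 hours 50 minutes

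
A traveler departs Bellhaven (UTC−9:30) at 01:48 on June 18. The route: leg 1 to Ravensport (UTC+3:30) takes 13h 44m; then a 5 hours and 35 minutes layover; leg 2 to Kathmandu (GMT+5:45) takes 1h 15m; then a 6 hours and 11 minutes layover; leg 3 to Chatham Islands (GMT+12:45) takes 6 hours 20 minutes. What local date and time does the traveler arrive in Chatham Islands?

09:08 on June 20

Convert departure to UTC: 01:48 + 9:30 = 11:18 UTC on Jun 18.
Add 13 hours and 44 minutes leg 1 → 01:02 UTC (Jun 19).
Add 5 hours and 35 minutes layover in Ravensport → 06:37 UTC.
Add 1 hour and 15 minutes leg 2 → 07:52 UTC.
Add 6 hours and 11 minutes layover in Kathmandu → 14:03 UTC.
Add 6 hours 20 minutes leg 3 → 20:23 UTC.
Chatham Islands is UTC+12:45, so local arrival = 20:23 + 12:45 = 09:08 on Jun 20.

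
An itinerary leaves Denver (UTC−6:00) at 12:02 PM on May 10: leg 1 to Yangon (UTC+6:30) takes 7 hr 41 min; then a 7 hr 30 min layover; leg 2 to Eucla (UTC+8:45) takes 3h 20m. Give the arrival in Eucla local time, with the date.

9:18 PM on May 11

Convert departure to UTC: 12:02 PM + 6:00 = 6:02 PM UTC on May 10.
Add 7 hours 41 minutes leg 1 → 1:43 AM UTC (May 11).
Add 7 hours 30 minutes layover in Yangon → 9:13 AM UTC.
Add 3 hours 20 minutes leg 2 → 12:33 PM UTC.
Eucla is UTC+8:45, so local arrival = 12:33 PM + 8:45 = 9:18 PM on May 11.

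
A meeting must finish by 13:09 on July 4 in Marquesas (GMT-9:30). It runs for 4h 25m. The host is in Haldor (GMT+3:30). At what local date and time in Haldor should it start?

21:44 on July 4

Target end time in UTC: 13:09 + 9:30 = 22:39 on Jul 4.
Subtract 4 hours 25 minutes → start 18:14 UTC on Jul 4.
Haldor is UTC+3:30: 18:14 + 3:30 = 21:44 on Jul 4.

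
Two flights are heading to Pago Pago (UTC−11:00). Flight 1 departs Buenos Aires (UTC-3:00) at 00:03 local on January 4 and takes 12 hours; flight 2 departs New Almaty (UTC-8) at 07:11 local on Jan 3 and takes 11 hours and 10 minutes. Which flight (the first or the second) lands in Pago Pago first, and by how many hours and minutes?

the second, by 12 hours 42 minutes

Flight 1 in UTC: 00:03 + 3:00 = 03:03 on Jan 4.
+12 hours → arrive 15:03 UTC on Jan 4.
Flight 2 in UTC: 07:11 + 8:00 = 15:11 on Jan 3.
+11 hours and 10 minutes → arrive 02:21 UTC on Jan 4.
Flight 2 lands earlier by 12 hours 42 minutes.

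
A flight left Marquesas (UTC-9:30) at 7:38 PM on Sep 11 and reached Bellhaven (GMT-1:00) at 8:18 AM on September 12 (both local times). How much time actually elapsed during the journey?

Departure in UTC: 7:38 PM + 9:30 = 5:08 AM on Sep 12.
Arrival in UTC: 8:18 AM + 1:00 = 9:18 AM on Sep 12.
Elapsed = 9:18 AM − 5:08 AM = 4 hours 10 minutes.

4 hours 10 minutes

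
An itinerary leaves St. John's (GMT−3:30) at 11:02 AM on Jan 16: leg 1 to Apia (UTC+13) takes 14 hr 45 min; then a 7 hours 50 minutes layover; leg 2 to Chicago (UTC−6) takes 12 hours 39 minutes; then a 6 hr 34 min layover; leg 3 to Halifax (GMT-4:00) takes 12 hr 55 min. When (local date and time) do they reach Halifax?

5:15 PM on Jan 18

Convert departure to UTC: 11:02 AM + 3:30 = 2:32 PM UTC on Jan 16.
Add 14 hours and 45 minutes leg 1 → 5:17 AM UTC (Jan 17).
Add 7 hours and 50 minutes layover in Apia → 1:07 PM UTC.
Add 12 hours 39 minutes leg 2 → 1:46 AM UTC (Jan 18).
Add 6 hours and 34 minutes layover in Chicago → 8:20 AM UTC.
Add 12 hours 55 minutes leg 3 → 9:15 PM UTC.
Halifax is UTC−4:00, so local arrival = 9:15 PM − 4:00 = 5:15 PM on Jan 18.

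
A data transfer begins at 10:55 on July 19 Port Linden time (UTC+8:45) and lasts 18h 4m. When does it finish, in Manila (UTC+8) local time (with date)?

Manila is 0:45 behind Port Linden.
After 18 hours and 4 minutes it is 04:59 (Jul 20) in Port Linden.
Shift by the zone difference: 04:59 − 0:45 = 04:14 on Jul 20 in Manila.

04:14 on July 20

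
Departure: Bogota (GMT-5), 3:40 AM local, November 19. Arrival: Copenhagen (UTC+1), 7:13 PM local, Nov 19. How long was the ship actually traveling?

9 hours 33 minutes

Departure in UTC: 3:40 AM + 5:00 = 8:40 AM on Nov 19.
Arrival in UTC: 7:13 PM − 1:00 = 6:13 PM on Nov 19.
Elapsed = 6:13 PM − 8:40 AM = 9 hours 33 minutes.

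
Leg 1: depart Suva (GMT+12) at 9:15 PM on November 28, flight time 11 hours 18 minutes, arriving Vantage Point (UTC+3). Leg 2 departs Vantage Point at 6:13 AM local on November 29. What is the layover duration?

6 hours 40 minutes

Convert departure to UTC: 9:15 PM − 12:00 = 9:15 AM UTC on Nov 28.
Add 11 hours 18 minutes flight time → 8:33 PM UTC.
Vantage Point is UTC+3:00, so local arrival = 8:33 PM + 3:00 = 11:33 PM on Nov 28.
Layover = 6:13 AM − 11:33 PM (+1 day) = 6 hours 40 minutes.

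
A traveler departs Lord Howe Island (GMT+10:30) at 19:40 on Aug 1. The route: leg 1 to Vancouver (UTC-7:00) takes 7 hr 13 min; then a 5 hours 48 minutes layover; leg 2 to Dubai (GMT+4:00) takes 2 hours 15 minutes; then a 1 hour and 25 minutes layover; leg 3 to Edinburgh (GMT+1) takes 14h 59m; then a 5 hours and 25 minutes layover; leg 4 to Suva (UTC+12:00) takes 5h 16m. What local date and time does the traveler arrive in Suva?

15:31 on Aug 3

Convert departure to UTC: 19:40 − 10:30 = 09:10 UTC on Aug 1.
Add 7 hours and 13 minutes leg 1 → 16:23 UTC.
Add 5 hours 48 minutes layover in Vancouver → 22:11 UTC.
Add 2 hours 15 minutes leg 2 → 00:26 UTC (Aug 2).
Add 1 hour 25 minutes layover in Dubai → 01:51 UTC.
Add 14 hours and 59 minutes leg 3 → 16:50 UTC.
Add 5 hours and 25 minutes layover in Edinburgh → 22:15 UTC.
Add 5 hours and 16 minutes leg 4 → 03:31 UTC (Aug 3).
Suva is UTC+12:00, so local arrival = 03:31 + 12:00 = 15:31 on Aug 3.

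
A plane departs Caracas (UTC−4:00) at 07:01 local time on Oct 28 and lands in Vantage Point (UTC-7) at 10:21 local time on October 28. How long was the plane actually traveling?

Departure in UTC: 07:01 + 4:00 = 11:01 on Oct 28.
Arrival in UTC: 10:21 + 7:00 = 17:21 on Oct 28.
Elapsed = 17:21 − 11:01 = 6 hours 20 minutes.

6 hours 20 minutes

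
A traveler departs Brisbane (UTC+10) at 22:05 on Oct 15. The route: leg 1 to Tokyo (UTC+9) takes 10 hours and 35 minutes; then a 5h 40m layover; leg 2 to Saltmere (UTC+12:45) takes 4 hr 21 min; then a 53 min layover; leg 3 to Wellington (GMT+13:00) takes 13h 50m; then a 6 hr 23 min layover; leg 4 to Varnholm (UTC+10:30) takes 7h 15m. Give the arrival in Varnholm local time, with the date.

23:32 on October 17

Convert departure to UTC: 22:05 − 10:00 = 12:05 UTC on Oct 15.
Add 10 hours and 35 minutes leg 1 → 22:40 UTC.
Add 5 hours 40 minutes layover in Tokyo → 04:20 UTC (Oct 16).
Add 4 hours 21 minutes leg 2 → 08:41 UTC.
Add 53 minutes layover in Saltmere → 09:34 UTC.
Add 13 hours and 50 minutes leg 3 → 23:24 UTC.
Add 6 hours 23 minutes layover in Wellington → 05:47 UTC (Oct 17).
Add 7 hours and 15 minutes leg 4 → 13:02 UTC.
Varnholm is UTC+10:30, so local arrival = 13:02 + 10:30 = 23:32 on Oct 17.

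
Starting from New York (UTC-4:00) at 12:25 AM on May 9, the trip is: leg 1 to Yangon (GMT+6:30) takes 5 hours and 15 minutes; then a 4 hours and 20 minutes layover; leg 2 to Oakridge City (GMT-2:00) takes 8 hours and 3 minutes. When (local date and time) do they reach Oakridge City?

8:03 PM on May 9

Convert departure to UTC: 12:25 AM + 4:00 = 4:25 AM UTC on May 9.
Add 5 hours 15 minutes leg 1 → 9:40 AM UTC.
Add 4 hours 20 minutes layover in Yangon → 2:00 PM UTC.
Add 8 hours and 3 minutes leg 2 → 10:03 PM UTC.
Oakridge City is UTC−2:00, so local arrival = 10:03 PM − 2:00 = 8:03 PM on May 9.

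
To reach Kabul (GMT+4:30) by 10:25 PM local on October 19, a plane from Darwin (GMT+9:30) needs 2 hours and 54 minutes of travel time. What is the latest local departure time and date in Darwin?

12:31 AM on Oct 20

Target arrival in UTC: 10:25 PM − 4:30 = 5:55 PM on Oct 19.
Subtract 2 hours 54 minutes → departure 3:01 PM UTC on Oct 19.
Darwin is UTC+9:30: 3:01 PM + 9:30 = 12:31 AM on Oct 20.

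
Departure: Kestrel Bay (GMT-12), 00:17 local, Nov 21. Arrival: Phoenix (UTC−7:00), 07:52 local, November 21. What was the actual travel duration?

2 hours 35 minutes

Departure in UTC: 00:17 + 12:00 = 12:17 on Nov 21.
Arrival in UTC: 07:52 + 7:00 = 14:52 on Nov 21.
Elapsed = 14:52 − 12:17 = 2 hours 35 minutes.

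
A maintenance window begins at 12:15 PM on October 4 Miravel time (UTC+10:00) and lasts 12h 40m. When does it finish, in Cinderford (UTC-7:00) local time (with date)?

Convert start to UTC: 12:15 PM − 10:00 = 2:15 AM UTC on Oct 4.
Add 12 hours 40 minutes duration → 2:55 PM UTC.
Cinderford is UTC−7:00, so local end time = 2:55 PM − 7:00 = 7:55 AM on Oct 4.

7:55 AM on October 4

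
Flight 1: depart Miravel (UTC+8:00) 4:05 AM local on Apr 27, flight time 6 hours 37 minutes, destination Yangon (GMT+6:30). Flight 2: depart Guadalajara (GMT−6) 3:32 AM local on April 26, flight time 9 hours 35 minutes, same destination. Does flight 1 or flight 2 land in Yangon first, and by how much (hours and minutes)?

the second, by 7 hours 35 minutes

Flight 1 in UTC: 4:05 AM − 8:00 = 8:05 PM on Apr 26.
+6 hours and 37 minutes → arrive 2:42 AM UTC on Apr 27.
Flight 2 in UTC: 3:32 AM + 6:00 = 9:32 AM on Apr 26.
+9 hours and 35 minutes → arrive 7:07 PM UTC on Apr 26.
Flight 2 lands earlier by 7 hours 35 minutes.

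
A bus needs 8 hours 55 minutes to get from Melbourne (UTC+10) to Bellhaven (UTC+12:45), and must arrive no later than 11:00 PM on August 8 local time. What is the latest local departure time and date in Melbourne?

11:20 AM on August 8

Target arrival in UTC: 11:00 PM − 12:45 = 10:15 AM on Aug 8.
Subtract 8 hours 55 minutes → departure 1:20 AM UTC on Aug 8.
Melbourne is UTC+10:00: 1:20 AM + 10:00 = 11:20 AM on Aug 8.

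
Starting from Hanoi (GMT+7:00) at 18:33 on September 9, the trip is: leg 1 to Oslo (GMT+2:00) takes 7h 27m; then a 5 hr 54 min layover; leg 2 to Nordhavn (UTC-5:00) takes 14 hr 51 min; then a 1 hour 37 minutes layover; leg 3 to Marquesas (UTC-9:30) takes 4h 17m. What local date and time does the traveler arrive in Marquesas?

Convert departure to UTC: 18:33 − 7:00 = 11:33 UTC on Sep 9.
Add 7 hours and 27 minutes leg 1 → 19:00 UTC.
Add 5 hours 54 minutes layover in Oslo → 00:54 UTC (Sep 10).
Add 14 hours 51 minutes leg 2 → 15:45 UTC.
Add 1 hour 37 minutes layover in Nordhavn → 17:22 UTC.
Add 4 hours 17 minutes leg 3 → 21:39 UTC.
Marquesas is UTC−9:30, so local arrival = 21:39 − 9:30 = 12:09 on Sep 10.

12:09 on September 10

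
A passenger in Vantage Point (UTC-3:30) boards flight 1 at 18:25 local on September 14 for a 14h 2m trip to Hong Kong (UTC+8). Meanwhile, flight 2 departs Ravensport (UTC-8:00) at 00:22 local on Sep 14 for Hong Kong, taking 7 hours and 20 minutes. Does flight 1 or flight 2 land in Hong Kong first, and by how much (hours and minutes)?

the second, by 20 hours 15 minutes

Flight 1 in UTC: 18:25 + 3:30 = 21:55 on Sep 14.
+14 hours and 2 minutes → arrive 11:57 UTC on Sep 15.
Flight 2 in UTC: 00:22 + 8:00 = 08:22 on Sep 14.
+7 hours 20 minutes → arrive 15:42 UTC on Sep 14.
Flight 2 lands earlier by 20 hours 15 minutes.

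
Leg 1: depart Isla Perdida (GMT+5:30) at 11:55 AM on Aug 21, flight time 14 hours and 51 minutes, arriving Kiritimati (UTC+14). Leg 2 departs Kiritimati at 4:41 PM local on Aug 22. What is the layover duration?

5 hours 25 minutes

Convert departure to UTC: 11:55 AM − 5:30 = 6:25 AM UTC on Aug 21.
Add 14 hours and 51 minutes flight time → 9:16 PM UTC.
Kiritimati is UTC+14:00, so local arrival = 9:16 PM + 14:00 = 11:16 AM on Aug 22.
Layover = 4:41 PM − 11:16 AM = 5 hours 25 minutes.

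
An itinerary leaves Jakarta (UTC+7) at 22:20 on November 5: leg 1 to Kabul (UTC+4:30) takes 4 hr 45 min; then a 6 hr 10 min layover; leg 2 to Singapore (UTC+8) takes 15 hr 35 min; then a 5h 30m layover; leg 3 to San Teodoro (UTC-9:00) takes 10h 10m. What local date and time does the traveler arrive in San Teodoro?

Convert departure to UTC: 22:20 − 7:00 = 15:20 UTC on Nov 5.
Add 4 hours and 45 minutes leg 1 → 20:05 UTC.
Add 6 hours 10 minutes layover in Kabul → 02:15 UTC (Nov 6).
Add 15 hours and 35 minutes leg 2 → 17:50 UTC.
Add 5 hours 30 minutes layover in Singapore → 23:20 UTC.
Add 10 hours and 10 minutes leg 3 → 09:30 UTC (Nov 7).
San Teodoro is UTC−9:00, so local arrival = 09:30 − 9:00 = 00:30 on Nov 7.

00:30 on November 7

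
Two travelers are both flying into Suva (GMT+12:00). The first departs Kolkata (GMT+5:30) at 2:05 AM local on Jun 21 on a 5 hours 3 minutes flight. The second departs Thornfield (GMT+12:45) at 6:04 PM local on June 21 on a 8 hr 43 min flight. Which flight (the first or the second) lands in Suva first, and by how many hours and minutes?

Flight 1 in UTC: 2:05 AM − 5:30 = 8:35 PM on Jun 20.
+5 hours and 3 minutes → arrive 1:38 AM UTC on Jun 21.
Flight 2 in UTC: 6:04 PM − 12:45 = 5:19 AM on Jun 21.
+8 hours and 43 minutes → arrive 2:02 PM UTC on Jun 21.
Flight 1 lands earlier by 12 hours 24 minutes.

the first, by 12 hours 24 minutes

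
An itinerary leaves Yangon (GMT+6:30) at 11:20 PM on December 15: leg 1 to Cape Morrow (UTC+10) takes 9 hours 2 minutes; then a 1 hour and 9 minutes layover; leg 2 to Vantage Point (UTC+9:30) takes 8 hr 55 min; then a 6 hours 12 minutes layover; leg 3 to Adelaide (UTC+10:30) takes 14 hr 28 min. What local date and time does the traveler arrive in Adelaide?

7:06 PM on December 17

Convert departure to UTC: 11:20 PM − 6:30 = 4:50 PM UTC on Dec 15.
Add 9 hours and 2 minutes leg 1 → 1:52 AM UTC (Dec 16).
Add 1 hour 9 minutes layover in Cape Morrow → 3:01 AM UTC.
Add 8 hours 55 minutes leg 2 → 11:56 AM UTC.
Add 6 hours 12 minutes layover in Vantage Point → 6:08 PM UTC.
Add 14 hours and 28 minutes leg 3 → 8:36 AM UTC (Dec 17).
Adelaide is UTC+10:30, so local arrival = 8:36 AM + 10:30 = 7:06 PM on Dec 17.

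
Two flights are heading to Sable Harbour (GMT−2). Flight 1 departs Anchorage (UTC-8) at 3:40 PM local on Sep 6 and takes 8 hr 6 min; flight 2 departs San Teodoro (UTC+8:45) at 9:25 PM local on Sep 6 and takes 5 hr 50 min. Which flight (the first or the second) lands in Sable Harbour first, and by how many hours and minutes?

the second, by 13 hours 16 minutes

Flight 1 in UTC: 3:40 PM + 8:00 = 11:40 PM on Sep 6.
+8 hours and 6 minutes → arrive 7:46 AM UTC on Sep 7.
Flight 2 in UTC: 9:25 PM − 8:45 = 12:40 PM on Sep 6.
+5 hours and 50 minutes → arrive 6:30 PM UTC on Sep 6.
Flight 2 lands earlier by 13 hours 16 minutes.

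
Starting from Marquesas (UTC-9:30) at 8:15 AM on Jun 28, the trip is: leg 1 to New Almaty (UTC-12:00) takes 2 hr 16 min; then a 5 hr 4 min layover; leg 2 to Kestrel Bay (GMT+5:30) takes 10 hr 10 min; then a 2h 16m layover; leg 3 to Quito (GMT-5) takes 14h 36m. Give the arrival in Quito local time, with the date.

Convert departure to UTC: 8:15 AM + 9:30 = 5:45 PM UTC on Jun 28.
Add 2 hours 16 minutes leg 1 → 8:01 PM UTC.
Add 5 hours and 4 minutes layover in New Almaty → 1:05 AM UTC (Jun 29).
Add 10 hours and 10 minutes leg 2 → 11:15 AM UTC.
Add 2 hours 16 minutes layover in Kestrel Bay → 1:31 PM UTC.
Add 14 hours 36 minutes leg 3 → 4:07 AM UTC (Jun 30).
Quito is UTC−5:00, so local arrival = 4:07 AM − 5:00 = 11:07 PM on Jun 29.

11:07 PM on June 29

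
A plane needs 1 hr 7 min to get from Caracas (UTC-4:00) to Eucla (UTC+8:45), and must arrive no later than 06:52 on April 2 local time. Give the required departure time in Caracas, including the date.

17:00 on Apr 1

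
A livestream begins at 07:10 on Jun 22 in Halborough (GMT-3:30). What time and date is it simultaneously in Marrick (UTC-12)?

22:40 on Jun 21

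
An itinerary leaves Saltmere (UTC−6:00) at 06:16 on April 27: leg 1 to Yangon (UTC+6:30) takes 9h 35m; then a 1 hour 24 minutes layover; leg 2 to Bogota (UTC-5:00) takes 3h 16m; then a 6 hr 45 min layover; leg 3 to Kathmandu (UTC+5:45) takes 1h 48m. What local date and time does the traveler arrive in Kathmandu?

Convert departure to UTC: 06:16 + 6:00 = 12:16 UTC on Apr 27.
Add 9 hours 35 minutes leg 1 → 21:51 UTC.
Add 1 hour 24 minutes layover in Yangon → 23:15 UTC.
Add 3 hours and 16 minutes leg 2 → 02:31 UTC (Apr 28).
Add 6 hours and 45 minutes layover in Bogota → 09:16 UTC.
Add 1 hour 48 minutes leg 3 → 11:04 UTC.
Kathmandu is UTC+5:45, so local arrival = 11:04 + 5:45 = 16:49 on Apr 28.

16:49 on April 28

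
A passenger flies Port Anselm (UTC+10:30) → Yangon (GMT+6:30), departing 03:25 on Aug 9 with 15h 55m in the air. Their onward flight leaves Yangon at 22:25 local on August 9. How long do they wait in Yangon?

Convert departure to UTC: 03:25 − 10:30 = 16:55 UTC on Aug 8.
Add 15 hours 55 minutes flight time → 08:50 UTC (Aug 9).
Yangon is UTC+6:30, so local arrival = 08:50 + 6:30 = 15:20 on Aug 9.
Layover = 22:25 − 15:20 = 7 hours 5 minutes.

7 hours 5 minutes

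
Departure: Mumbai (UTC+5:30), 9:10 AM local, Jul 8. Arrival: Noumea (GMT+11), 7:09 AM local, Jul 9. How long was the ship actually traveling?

Noumea is 5:30 ahead of Mumbai.
Clock-face elapsed time (ignoring zones) is 21 hours 59 minutes.
Actual elapsed = 21 hours 59 minutes − 5:30 = 16 hours 29 minutes.

16 hours 29 minutes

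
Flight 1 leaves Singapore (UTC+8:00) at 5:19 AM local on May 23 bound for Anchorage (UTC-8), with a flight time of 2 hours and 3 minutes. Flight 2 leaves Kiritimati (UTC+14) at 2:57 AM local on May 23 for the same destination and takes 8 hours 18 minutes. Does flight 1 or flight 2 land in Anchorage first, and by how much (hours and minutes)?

the second, by 2 hours 7 minutes

Flight 1 in UTC: 5:19 AM − 8:00 = 9:19 PM on May 22.
+2 hours 3 minutes → arrive 11:22 PM UTC on May 22.
Flight 2 in UTC: 2:57 AM − 14:00 = 12:57 PM on May 22.
+8 hours 18 minutes → arrive 9:15 PM UTC on May 22.
Flight 2 lands earlier by 2 hours 7 minutes.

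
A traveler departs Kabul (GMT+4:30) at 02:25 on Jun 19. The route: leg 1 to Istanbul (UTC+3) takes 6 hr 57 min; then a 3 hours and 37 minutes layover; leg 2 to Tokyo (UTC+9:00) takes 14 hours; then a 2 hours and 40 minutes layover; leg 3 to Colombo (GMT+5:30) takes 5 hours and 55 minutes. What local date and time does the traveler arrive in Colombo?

Convert departure to UTC: 02:25 − 4:30 = 21:55 UTC on Jun 18.
Add 6 hours 57 minutes leg 1 → 04:52 UTC (Jun 19).
Add 3 hours 37 minutes layover in Istanbul → 08:29 UTC.
Add 14 hours leg 2 → 22:29 UTC.
Add 2 hours 40 minutes layover in Tokyo → 01:09 UTC (Jun 20).
Add 5 hours 55 minutes leg 3 → 07:04 UTC.
Colombo is UTC+5:30, so local arrival = 07:04 + 5:30 = 12:34 on Jun 20.

12:34 on Jun 20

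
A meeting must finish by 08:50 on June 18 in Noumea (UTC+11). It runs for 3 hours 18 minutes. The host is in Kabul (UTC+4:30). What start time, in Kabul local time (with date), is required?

Target end time in UTC: 08:50 − 11:00 = 21:50 on Jun 17.
Subtract 3 hours and 18 minutes → start 18:32 UTC on Jun 17.
Kabul is UTC+4:30: 18:32 + 4:30 = 23:02 on Jun 17.

23:02 on Jun 17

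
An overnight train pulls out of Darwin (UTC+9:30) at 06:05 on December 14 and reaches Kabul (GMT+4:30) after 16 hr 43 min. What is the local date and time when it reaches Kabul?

17:48 on December 14

Kabul is 5:00 behind Darwin.
After 16 hours and 43 minutes it is 22:48 in Darwin.
Shift by the zone difference: 22:48 − 5:00 = 17:48 on Dec 14 in Kabul.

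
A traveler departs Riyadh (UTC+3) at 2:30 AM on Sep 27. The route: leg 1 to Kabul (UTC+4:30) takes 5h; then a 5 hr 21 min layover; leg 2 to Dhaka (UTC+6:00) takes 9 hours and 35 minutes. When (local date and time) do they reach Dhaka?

1:26 AM on Sep 28

Convert departure to UTC: 2:30 AM − 3:00 = 11:30 PM UTC on Sep 26.
Add 5 hours leg 1 → 4:30 AM UTC (Sep 27).
Add 5 hours 21 minutes layover in Kabul → 9:51 AM UTC.
Add 9 hours 35 minutes leg 2 → 7:26 PM UTC.
Dhaka is UTC+6:00, so local arrival = 7:26 PM + 6:00 = 1:26 AM on Sep 28.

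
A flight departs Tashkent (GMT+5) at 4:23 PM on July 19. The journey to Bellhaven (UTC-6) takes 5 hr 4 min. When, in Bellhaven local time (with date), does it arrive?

10:27 AM on July 19

Convert departure to UTC: 4:23 PM − 5:00 = 11:23 AM UTC on Jul 19.
Add 5 hours and 4 minutes travel time → 4:27 PM UTC.
Bellhaven is UTC−6:00, so local arrival = 4:27 PM − 6:00 = 10:27 AM on Jul 19.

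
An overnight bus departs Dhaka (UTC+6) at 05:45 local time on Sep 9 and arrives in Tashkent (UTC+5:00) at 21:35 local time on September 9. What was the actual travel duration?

16 hours 50 minutes

Departure in UTC: 05:45 − 6:00 = 23:45 on Sep 8.
Arrival in UTC: 21:35 − 5:00 = 16:35 on Sep 9.
Elapsed = 16:35 − 23:45 (+1 day) = 16 hours 50 minutes.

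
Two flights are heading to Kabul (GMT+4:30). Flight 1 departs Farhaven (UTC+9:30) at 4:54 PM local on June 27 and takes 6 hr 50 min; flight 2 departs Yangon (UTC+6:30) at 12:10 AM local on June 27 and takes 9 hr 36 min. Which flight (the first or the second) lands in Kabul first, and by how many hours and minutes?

Flight 1 in UTC: 4:54 PM − 9:30 = 7:24 AM on Jun 27.
+6 hours and 50 minutes → arrive 2:14 PM UTC on Jun 27.
Flight 2 in UTC: 12:10 AM − 6:30 = 5:40 PM on Jun 26.
+9 hours 36 minutes → arrive 3:16 AM UTC on Jun 27.
Flight 2 lands earlier by 10 hours 58 minutes.

the second, by 10 hours 58 minutes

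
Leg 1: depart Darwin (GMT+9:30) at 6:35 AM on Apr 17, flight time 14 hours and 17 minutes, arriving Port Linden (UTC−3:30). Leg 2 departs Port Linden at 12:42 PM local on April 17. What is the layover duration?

Convert departure to UTC: 6:35 AM − 9:30 = 9:05 PM UTC on Apr 16.
Add 14 hours and 17 minutes flight time → 11:22 AM UTC (Apr 17).
Port Linden is UTC−3:30, so local arrival = 11:22 AM − 3:30 = 7:52 AM on Apr 17.
Layover = 12:42 PM − 7:52 AM = 4 hours 50 minutes.

4 hours 50 minutes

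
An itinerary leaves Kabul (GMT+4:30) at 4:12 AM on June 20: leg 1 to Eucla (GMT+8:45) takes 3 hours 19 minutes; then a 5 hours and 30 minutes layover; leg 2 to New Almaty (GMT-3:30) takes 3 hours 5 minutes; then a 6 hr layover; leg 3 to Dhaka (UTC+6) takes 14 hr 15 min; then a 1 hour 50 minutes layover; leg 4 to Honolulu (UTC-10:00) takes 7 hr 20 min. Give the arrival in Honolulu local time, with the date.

Convert departure to UTC: 4:12 AM − 4:30 = 11:42 PM UTC on Jun 19.
Add 3 hours and 19 minutes leg 1 → 3:01 AM UTC (Jun 20).
Add 5 hours 30 minutes layover in Eucla → 8:31 AM UTC.
Add 3 hours and 5 minutes leg 2 → 11:36 AM UTC.
Add 6 hours layover in New Almaty → 5:36 PM UTC.
Add 14 hours and 15 minutes leg 3 → 7:51 AM UTC (Jun 21).
Add 1 hour 50 minutes layover in Dhaka → 9:41 AM UTC.
Add 7 hours 20 minutes leg 4 → 5:01 PM UTC.
Honolulu is UTC−10:00, so local arrival = 5:01 PM − 10:00 = 7:01 AM on Jun 21.

7:01 AM on June 21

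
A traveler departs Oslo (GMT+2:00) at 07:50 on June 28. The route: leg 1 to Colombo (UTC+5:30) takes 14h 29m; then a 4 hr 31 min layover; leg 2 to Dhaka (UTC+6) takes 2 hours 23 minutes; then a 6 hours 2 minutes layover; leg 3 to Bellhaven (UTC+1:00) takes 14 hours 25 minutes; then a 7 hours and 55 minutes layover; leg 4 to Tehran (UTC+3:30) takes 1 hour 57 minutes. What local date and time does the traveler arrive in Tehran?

13:02 on June 30

Convert departure to UTC: 07:50 − 2:00 = 05:50 UTC on Jun 28.
Add 14 hours and 29 minutes leg 1 → 20:19 UTC.
Add 4 hours and 31 minutes layover in Colombo → 00:50 UTC (Jun 29).
Add 2 hours and 23 minutes leg 2 → 03:13 UTC.
Add 6 hours and 2 minutes layover in Dhaka → 09:15 UTC.
Add 14 hours and 25 minutes leg 3 → 23:40 UTC.
Add 7 hours 55 minutes layover in Bellhaven → 07:35 UTC (Jun 30).
Add 1 hour and 57 minutes leg 4 → 09:32 UTC.
Tehran is UTC+3:30, so local arrival = 09:32 + 3:30 = 13:02 on Jun 30.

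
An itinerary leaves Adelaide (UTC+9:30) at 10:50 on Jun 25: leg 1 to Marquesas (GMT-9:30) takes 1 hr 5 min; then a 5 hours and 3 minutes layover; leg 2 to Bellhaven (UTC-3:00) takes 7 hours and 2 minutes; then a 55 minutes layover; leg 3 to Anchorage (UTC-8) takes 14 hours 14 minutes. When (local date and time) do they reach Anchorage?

21:39 on June 25

Convert departure to UTC: 10:50 − 9:30 = 01:20 UTC on Jun 25.
Add 1 hour 5 minutes leg 1 → 02:25 UTC.
Add 5 hours 3 minutes layover in Marquesas → 07:28 UTC.
Add 7 hours 2 minutes leg 2 → 14:30 UTC.
Add 55 minutes layover in Bellhaven → 15:25 UTC.
Add 14 hours 14 minutes leg 3 → 05:39 UTC (Jun 26).
Anchorage is UTC−8:00, so local arrival = 05:39 − 8:00 = 21:39 on Jun 25.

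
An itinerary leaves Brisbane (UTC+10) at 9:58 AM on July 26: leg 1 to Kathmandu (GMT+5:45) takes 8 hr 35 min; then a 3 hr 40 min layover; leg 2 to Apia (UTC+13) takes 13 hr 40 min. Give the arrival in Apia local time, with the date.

Convert departure to UTC: 9:58 AM − 10:00 = 11:58 PM UTC on Jul 25.
Add 8 hours 35 minutes leg 1 → 8:33 AM UTC (Jul 26).
Add 3 hours 40 minutes layover in Kathmandu → 12:13 PM UTC.
Add 13 hours 40 minutes leg 2 → 1:53 AM UTC (Jul 27).
Apia is UTC+13:00, so local arrival = 1:53 AM + 13:00 = 2:53 PM on Jul 27.

2:53 PM on July 27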